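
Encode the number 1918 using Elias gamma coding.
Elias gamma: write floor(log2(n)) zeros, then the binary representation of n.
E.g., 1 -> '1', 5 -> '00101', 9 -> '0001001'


num_bits = floor(log2(1918)) + 1 = 11
leading_zeros = num_bits - 1 = 10
binary(1918) = 11101111110

Elias gamma(1918) = '0000000000' + '11101111110' = 000000000011101111110 (21 bits)


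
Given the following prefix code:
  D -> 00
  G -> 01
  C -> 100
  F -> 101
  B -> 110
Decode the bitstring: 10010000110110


Decoding step by step:
Bits 100 -> C
Bits 100 -> C
Bits 00 -> D
Bits 110 -> B
Bits 110 -> B


Decoded message: CCDBB


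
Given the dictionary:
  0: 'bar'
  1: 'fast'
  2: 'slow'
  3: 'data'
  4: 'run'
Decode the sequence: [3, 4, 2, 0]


Look up each index in the dictionary:
  3 -> 'data'
  4 -> 'run'
  2 -> 'slow'
  0 -> 'bar'

Decoded: "data run slow bar"


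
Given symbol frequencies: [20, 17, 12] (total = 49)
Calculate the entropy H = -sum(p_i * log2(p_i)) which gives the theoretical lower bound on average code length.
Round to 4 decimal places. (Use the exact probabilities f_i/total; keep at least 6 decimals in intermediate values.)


Per-symbol terms -p_i * log2(p_i) with p_i = f_i/49:
  p = 20/49 = 0.408163: log2(p) = -1.292782, -p*log2(p) = 0.527666
  p = 17/49 = 0.346939: log2(p) = -1.527247, -p*log2(p) = 0.529861
  p = 12/49 = 0.244898: log2(p) = -2.029747, -p*log2(p) = 0.497081
H = 0.527666 + 0.529861 + 0.497081 = 1.554608

H = 1.5546 bits/symbol


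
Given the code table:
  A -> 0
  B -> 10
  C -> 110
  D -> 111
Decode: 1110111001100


Decoding:
111 -> D
0 -> A
111 -> D
0 -> A
0 -> A
110 -> C
0 -> A


Result: DADAACA


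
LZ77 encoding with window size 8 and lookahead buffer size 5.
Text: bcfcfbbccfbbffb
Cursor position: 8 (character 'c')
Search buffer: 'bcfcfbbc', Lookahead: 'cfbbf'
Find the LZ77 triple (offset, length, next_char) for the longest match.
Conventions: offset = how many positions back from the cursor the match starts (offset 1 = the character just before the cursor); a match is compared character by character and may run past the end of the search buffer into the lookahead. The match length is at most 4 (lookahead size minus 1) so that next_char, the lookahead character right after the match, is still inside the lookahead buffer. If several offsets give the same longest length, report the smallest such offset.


Try each offset into the search buffer:
  offset=1 (pos 7, char 'c'): match length 1
  offset=2 (pos 6, char 'b'): match length 0
  offset=3 (pos 5, char 'b'): match length 0
  offset=4 (pos 4, char 'f'): match length 0
  offset=5 (pos 3, char 'c'): match length 4
  offset=6 (pos 2, char 'f'): match length 0
  offset=7 (pos 1, char 'c'): match length 2
  offset=8 (pos 0, char 'b'): match length 0
Longest match has length 4 at offset 5.
next_char = character at position 8 + 4 = 12 -> 'f'

Best match: offset=5, length=4 (matching 'cfbb' starting at position 3)
LZ77 triple: (5, 4, 'f')


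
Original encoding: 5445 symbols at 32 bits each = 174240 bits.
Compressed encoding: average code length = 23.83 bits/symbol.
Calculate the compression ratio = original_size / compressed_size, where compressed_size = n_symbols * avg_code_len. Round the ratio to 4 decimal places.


original_size = n_symbols * orig_bits = 5445 * 32 = 174240 bits
compressed_size = n_symbols * avg_code_len = 5445 * 23.83 = 129754.35 bits
ratio = original_size / compressed_size = 174240 / 129754.35 = 1.3428

Compression ratio = 1.3428


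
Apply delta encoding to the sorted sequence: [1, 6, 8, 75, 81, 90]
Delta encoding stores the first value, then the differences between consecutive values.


First value: 1
Deltas:
  6 - 1 = 5
  8 - 6 = 2
  75 - 8 = 67
  81 - 75 = 6
  90 - 81 = 9


Delta encoded: [1, 5, 2, 67, 6, 9]


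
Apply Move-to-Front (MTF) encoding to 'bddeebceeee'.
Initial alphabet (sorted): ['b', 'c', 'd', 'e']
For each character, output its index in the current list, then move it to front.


MTF encoding:
'b': index 0 in ['b', 'c', 'd', 'e'] -> ['b', 'c', 'd', 'e']
'd': index 2 in ['b', 'c', 'd', 'e'] -> ['d', 'b', 'c', 'e']
'd': index 0 in ['d', 'b', 'c', 'e'] -> ['d', 'b', 'c', 'e']
'e': index 3 in ['d', 'b', 'c', 'e'] -> ['e', 'd', 'b', 'c']
'e': index 0 in ['e', 'd', 'b', 'c'] -> ['e', 'd', 'b', 'c']
'b': index 2 in ['e', 'd', 'b', 'c'] -> ['b', 'e', 'd', 'c']
'c': index 3 in ['b', 'e', 'd', 'c'] -> ['c', 'b', 'e', 'd']
'e': index 2 in ['c', 'b', 'e', 'd'] -> ['e', 'c', 'b', 'd']
'e': index 0 in ['e', 'c', 'b', 'd'] -> ['e', 'c', 'b', 'd']
'e': index 0 in ['e', 'c', 'b', 'd'] -> ['e', 'c', 'b', 'd']
'e': index 0 in ['e', 'c', 'b', 'd'] -> ['e', 'c', 'b', 'd']


Output: [0, 2, 0, 3, 0, 2, 3, 2, 0, 0, 0]


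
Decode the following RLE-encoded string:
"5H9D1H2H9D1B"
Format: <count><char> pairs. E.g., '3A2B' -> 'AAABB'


Expanding each <count><char> pair:
  5H -> 'HHHHH'
  9D -> 'DDDDDDDDD'
  1H -> 'H'
  2H -> 'HH'
  9D -> 'DDDDDDDDD'
  1B -> 'B'

Decoded = HHHHHDDDDDDDDDHHHDDDDDDDDDB


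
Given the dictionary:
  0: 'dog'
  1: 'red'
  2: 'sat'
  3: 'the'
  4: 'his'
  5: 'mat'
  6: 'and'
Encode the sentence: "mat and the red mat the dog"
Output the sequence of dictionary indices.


Look up each word in the dictionary:
  'mat' -> 5
  'and' -> 6
  'the' -> 3
  'red' -> 1
  'mat' -> 5
  'the' -> 3
  'dog' -> 0

Encoded: [5, 6, 3, 1, 5, 3, 0]


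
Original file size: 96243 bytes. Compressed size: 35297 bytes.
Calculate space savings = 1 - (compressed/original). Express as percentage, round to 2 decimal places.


ratio = compressed/original = 35297/96243 = 0.366749
savings = 1 - ratio = 1 - 0.366749 = 0.633251
as a percentage: 0.633251 * 100 = 63.33%

Space savings = 1 - 35297/96243 = 63.33%


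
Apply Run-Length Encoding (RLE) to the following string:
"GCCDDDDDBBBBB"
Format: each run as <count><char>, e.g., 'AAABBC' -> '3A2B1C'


Scanning runs left to right:
  i=0: run of 'G' x 1 -> '1G'
  i=1: run of 'C' x 2 -> '2C'
  i=3: run of 'D' x 5 -> '5D'
  i=8: run of 'B' x 5 -> '5B'

RLE = 1G2C5D5B


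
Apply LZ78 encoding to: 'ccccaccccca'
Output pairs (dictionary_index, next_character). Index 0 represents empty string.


LZ78 encoding steps:
Dictionary: {0: ''}
Step 1: w='' (idx 0), next='c' -> output (0, 'c'), add 'c' as idx 1
Step 2: w='c' (idx 1), next='c' -> output (1, 'c'), add 'cc' as idx 2
Step 3: w='c' (idx 1), next='a' -> output (1, 'a'), add 'ca' as idx 3
Step 4: w='cc' (idx 2), next='c' -> output (2, 'c'), add 'ccc' as idx 4
Step 5: w='cc' (idx 2), next='a' -> output (2, 'a'), add 'cca' as idx 5


Encoded: [(0, 'c'), (1, 'c'), (1, 'a'), (2, 'c'), (2, 'a')]


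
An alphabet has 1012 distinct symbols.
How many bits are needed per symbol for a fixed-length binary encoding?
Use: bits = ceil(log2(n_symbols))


log2(1012) = 9.983
Bracket: 2^9 = 512 < 1012 <= 2^10 = 1024
So ceil(log2(1012)) = 10

bits = ceil(log2(1012)) = ceil(9.983) = 10 bits


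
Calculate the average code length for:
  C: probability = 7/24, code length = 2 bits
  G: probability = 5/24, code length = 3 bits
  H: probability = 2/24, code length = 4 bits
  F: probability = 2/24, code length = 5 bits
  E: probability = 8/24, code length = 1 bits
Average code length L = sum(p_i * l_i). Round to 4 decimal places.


Weighted contributions p_i * l_i:
  C: (7/24) * 2 = 14/24
  G: (5/24) * 3 = 15/24
  H: (2/24) * 4 = 8/24
  F: (2/24) * 5 = 10/24
  E: (8/24) * 1 = 8/24
Sum = (14 + 15 + 8 + 10 + 8)/24 = 55/24

L = 55/24 = 2.2917 bits/symbol


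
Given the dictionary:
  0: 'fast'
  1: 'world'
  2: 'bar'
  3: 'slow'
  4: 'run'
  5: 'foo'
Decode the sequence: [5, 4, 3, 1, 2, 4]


Look up each index in the dictionary:
  5 -> 'foo'
  4 -> 'run'
  3 -> 'slow'
  1 -> 'world'
  2 -> 'bar'
  4 -> 'run'

Decoded: "foo run slow world bar run"


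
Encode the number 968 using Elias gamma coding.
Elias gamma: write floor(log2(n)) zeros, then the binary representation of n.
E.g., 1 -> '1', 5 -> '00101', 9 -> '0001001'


num_bits = floor(log2(968)) + 1 = 10
leading_zeros = num_bits - 1 = 9
binary(968) = 1111001000

Elias gamma(968) = '000000000' + '1111001000' = 0000000001111001000 (19 bits)


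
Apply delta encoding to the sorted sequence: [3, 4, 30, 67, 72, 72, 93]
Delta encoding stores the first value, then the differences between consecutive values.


First value: 3
Deltas:
  4 - 3 = 1
  30 - 4 = 26
  67 - 30 = 37
  72 - 67 = 5
  72 - 72 = 0
  93 - 72 = 21


Delta encoded: [3, 1, 26, 37, 5, 0, 21]


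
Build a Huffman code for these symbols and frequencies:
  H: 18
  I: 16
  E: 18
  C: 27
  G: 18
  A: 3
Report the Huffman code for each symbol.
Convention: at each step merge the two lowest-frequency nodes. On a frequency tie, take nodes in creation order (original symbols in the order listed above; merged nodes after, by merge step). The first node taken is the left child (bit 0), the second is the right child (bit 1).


Huffman tree construction:
Step 1: Merge A(3) + I(16) = 19
Step 2: Merge H(18) + E(18) = 36
Step 3: Merge G(18) + (A+I)(19) = 37
Step 4: Merge C(27) + (H+E)(36) = 63
Step 5: Merge (G+(A+I))(37) + (C+(H+E))(63) = 100
Read each symbol's code off the tree from the root (left child = 0, right child = 1).

Codes:
  H: 110 (length 3)
  I: 011 (length 3)
  E: 111 (length 3)
  C: 10 (length 2)
  G: 00 (length 2)
  A: 010 (length 3)
Average code length: 255/100 = 2.5500 bits/symbol


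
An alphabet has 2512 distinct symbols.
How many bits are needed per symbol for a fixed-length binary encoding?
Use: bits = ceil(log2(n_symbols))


log2(2512) = 11.2946
Bracket: 2^11 = 2048 < 2512 <= 2^12 = 4096
So ceil(log2(2512)) = 12

bits = ceil(log2(2512)) = ceil(11.2946) = 12 bits


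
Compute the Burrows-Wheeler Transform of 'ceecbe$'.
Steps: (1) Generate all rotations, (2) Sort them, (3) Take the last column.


Rotations (sorted):
  0: $ceecbe -> last char: e
  1: be$ceec -> last char: c
  2: cbe$cee -> last char: e
  3: ceecbe$ -> last char: $
  4: e$ceecb -> last char: b
  5: ecbe$ce -> last char: e
  6: eecbe$c -> last char: c


BWT = ece$bec


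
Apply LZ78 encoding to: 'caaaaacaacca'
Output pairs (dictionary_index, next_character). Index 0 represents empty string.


LZ78 encoding steps:
Dictionary: {0: ''}
Step 1: w='' (idx 0), next='c' -> output (0, 'c'), add 'c' as idx 1
Step 2: w='' (idx 0), next='a' -> output (0, 'a'), add 'a' as idx 2
Step 3: w='a' (idx 2), next='a' -> output (2, 'a'), add 'aa' as idx 3
Step 4: w='aa' (idx 3), next='c' -> output (3, 'c'), add 'aac' as idx 4
Step 5: w='aac' (idx 4), next='c' -> output (4, 'c'), add 'aacc' as idx 5
Step 6: w='a' (idx 2), end of input -> output (2, '')


Encoded: [(0, 'c'), (0, 'a'), (2, 'a'), (3, 'c'), (4, 'c'), (2, '')]


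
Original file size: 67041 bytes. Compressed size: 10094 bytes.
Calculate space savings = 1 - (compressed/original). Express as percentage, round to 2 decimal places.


ratio = compressed/original = 10094/67041 = 0.150565
savings = 1 - ratio = 1 - 0.150565 = 0.849435
as a percentage: 0.849435 * 100 = 84.94%

Space savings = 1 - 10094/67041 = 84.94%


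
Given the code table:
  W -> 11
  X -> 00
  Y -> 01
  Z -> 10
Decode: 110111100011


Decoding:
11 -> W
01 -> Y
11 -> W
10 -> Z
00 -> X
11 -> W


Result: WYWZXW


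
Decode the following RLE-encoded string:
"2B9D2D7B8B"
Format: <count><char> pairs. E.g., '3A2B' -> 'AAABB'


Expanding each <count><char> pair:
  2B -> 'BB'
  9D -> 'DDDDDDDDD'
  2D -> 'DD'
  7B -> 'BBBBBBB'
  8B -> 'BBBBBBBB'

Decoded = BBDDDDDDDDDDDBBBBBBBBBBBBBBB


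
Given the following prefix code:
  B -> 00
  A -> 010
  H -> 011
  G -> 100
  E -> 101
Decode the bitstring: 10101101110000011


Decoding step by step:
Bits 101 -> E
Bits 011 -> H
Bits 011 -> H
Bits 100 -> G
Bits 00 -> B
Bits 011 -> H


Decoded message: EHHGBH


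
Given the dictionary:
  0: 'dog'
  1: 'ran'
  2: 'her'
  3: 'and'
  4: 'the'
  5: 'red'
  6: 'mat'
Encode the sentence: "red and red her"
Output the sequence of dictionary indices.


Look up each word in the dictionary:
  'red' -> 5
  'and' -> 3
  'red' -> 5
  'her' -> 2

Encoded: [5, 3, 5, 2]


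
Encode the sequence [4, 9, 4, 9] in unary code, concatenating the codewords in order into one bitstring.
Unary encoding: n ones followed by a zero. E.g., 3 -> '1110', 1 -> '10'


Encode each number as n ones followed by a terminating 0:
  4 -> 11110 (5 bits)
  9 -> 1111111110 (10 bits)
  4 -> 11110 (5 bits)
  9 -> 1111111110 (10 bits)
Total length = 5 + 10 + 5 + 10 = 30 bits.

Unary([4, 9, 4, 9]) = 111101111111110111101111111110 (30 bits)


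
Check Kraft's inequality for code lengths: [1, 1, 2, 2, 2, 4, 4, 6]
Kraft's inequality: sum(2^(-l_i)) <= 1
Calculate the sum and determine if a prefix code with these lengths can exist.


Sum = 2^(-1) + 2^(-1) + 2^(-2) + 2^(-2) + 2^(-2) + 2^(-4) + 2^(-4) + 2^(-6)
    = 0.5 + 0.5 + 0.25 + 0.25 + 0.25 + 0.0625 + 0.0625 + 0.015625
    = 121/64 = 1.890625
Since 1.890625 > 1, Kraft's inequality is NOT satisfied.
A prefix code with these lengths CANNOT exist.

Kraft sum = 1.890625. Not satisfied.


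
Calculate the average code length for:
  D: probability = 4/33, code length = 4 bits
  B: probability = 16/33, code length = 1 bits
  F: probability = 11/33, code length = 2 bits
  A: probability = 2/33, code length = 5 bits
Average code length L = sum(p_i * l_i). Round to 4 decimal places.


Weighted contributions p_i * l_i:
  D: (4/33) * 4 = 16/33
  B: (16/33) * 1 = 16/33
  F: (11/33) * 2 = 22/33
  A: (2/33) * 5 = 10/33
Sum = (16 + 16 + 22 + 10)/33 = 64/33

L = 64/33 = 1.9394 bits/symbol


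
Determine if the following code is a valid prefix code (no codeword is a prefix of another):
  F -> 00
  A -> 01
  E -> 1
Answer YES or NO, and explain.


Checking each pair (does one codeword prefix another?):
  F='00' vs A='01': no prefix
  F='00' vs E='1': no prefix
  A='01' vs F='00': no prefix
  A='01' vs E='1': no prefix
  E='1' vs F='00': no prefix
  E='1' vs A='01': no prefix
No violation found over all pairs.

YES -- this is a valid prefix code. No codeword is a prefix of any other codeword.


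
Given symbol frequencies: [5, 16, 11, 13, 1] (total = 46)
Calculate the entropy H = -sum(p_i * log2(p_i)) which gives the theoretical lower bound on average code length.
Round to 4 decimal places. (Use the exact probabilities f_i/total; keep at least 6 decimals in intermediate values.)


Per-symbol terms -p_i * log2(p_i) with p_i = f_i/46:
  p = 5/46 = 0.108696: log2(p) = -3.201634, -p*log2(p) = 0.348004
  p = 16/46 = 0.347826: log2(p) = -1.523562, -p*log2(p) = 0.529935
  p = 11/46 = 0.239130: log2(p) = -2.064130, -p*log2(p) = 0.493596
  p = 13/46 = 0.282609: log2(p) = -1.823122, -p*log2(p) = 0.515230
  p = 1/46 = 0.021739: log2(p) = -5.523562, -p*log2(p) = 0.120077
H = 0.348004 + 0.529935 + 0.493596 + 0.515230 + 0.120077 = 2.006842

H = 2.0068 bits/symbol


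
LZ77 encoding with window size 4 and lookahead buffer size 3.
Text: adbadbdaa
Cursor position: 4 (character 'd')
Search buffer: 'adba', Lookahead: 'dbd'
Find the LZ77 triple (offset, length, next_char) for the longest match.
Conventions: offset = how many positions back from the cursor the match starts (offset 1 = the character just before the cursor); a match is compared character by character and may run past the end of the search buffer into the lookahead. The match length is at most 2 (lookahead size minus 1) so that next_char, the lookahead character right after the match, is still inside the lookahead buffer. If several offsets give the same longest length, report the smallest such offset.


Try each offset into the search buffer:
  offset=1 (pos 3, char 'a'): match length 0
  offset=2 (pos 2, char 'b'): match length 0
  offset=3 (pos 1, char 'd'): match length 2
  offset=4 (pos 0, char 'a'): match length 0
Longest match has length 2 at offset 3.
next_char = character at position 4 + 2 = 6 -> 'd'

Best match: offset=3, length=2 (matching 'db' starting at position 1)
LZ77 triple: (3, 2, 'd')


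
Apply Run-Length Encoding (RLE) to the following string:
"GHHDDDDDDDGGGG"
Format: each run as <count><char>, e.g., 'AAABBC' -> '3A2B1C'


Scanning runs left to right:
  i=0: run of 'G' x 1 -> '1G'
  i=1: run of 'H' x 2 -> '2H'
  i=3: run of 'D' x 7 -> '7D'
  i=10: run of 'G' x 4 -> '4G'

RLE = 1G2H7D4G


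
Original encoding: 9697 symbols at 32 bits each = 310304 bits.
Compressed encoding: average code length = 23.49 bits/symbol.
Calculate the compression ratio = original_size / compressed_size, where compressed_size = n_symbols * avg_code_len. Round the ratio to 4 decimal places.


original_size = n_symbols * orig_bits = 9697 * 32 = 310304 bits
compressed_size = n_symbols * avg_code_len = 9697 * 23.49 = 227782.53 bits
ratio = original_size / compressed_size = 310304 / 227782.53 = 1.3623

Compression ratio = 1.3623


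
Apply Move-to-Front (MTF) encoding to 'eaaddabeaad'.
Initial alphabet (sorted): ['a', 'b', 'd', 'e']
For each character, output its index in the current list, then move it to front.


MTF encoding:
'e': index 3 in ['a', 'b', 'd', 'e'] -> ['e', 'a', 'b', 'd']
'a': index 1 in ['e', 'a', 'b', 'd'] -> ['a', 'e', 'b', 'd']
'a': index 0 in ['a', 'e', 'b', 'd'] -> ['a', 'e', 'b', 'd']
'd': index 3 in ['a', 'e', 'b', 'd'] -> ['d', 'a', 'e', 'b']
'd': index 0 in ['d', 'a', 'e', 'b'] -> ['d', 'a', 'e', 'b']
'a': index 1 in ['d', 'a', 'e', 'b'] -> ['a', 'd', 'e', 'b']
'b': index 3 in ['a', 'd', 'e', 'b'] -> ['b', 'a', 'd', 'e']
'e': index 3 in ['b', 'a', 'd', 'e'] -> ['e', 'b', 'a', 'd']
'a': index 2 in ['e', 'b', 'a', 'd'] -> ['a', 'e', 'b', 'd']
'a': index 0 in ['a', 'e', 'b', 'd'] -> ['a', 'e', 'b', 'd']
'd': index 3 in ['a', 'e', 'b', 'd'] -> ['d', 'a', 'e', 'b']


Output: [3, 1, 0, 3, 0, 1, 3, 3, 2, 0, 3]


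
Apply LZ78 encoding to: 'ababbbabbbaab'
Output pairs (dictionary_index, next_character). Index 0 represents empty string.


LZ78 encoding steps:
Dictionary: {0: ''}
Step 1: w='' (idx 0), next='a' -> output (0, 'a'), add 'a' as idx 1
Step 2: w='' (idx 0), next='b' -> output (0, 'b'), add 'b' as idx 2
Step 3: w='a' (idx 1), next='b' -> output (1, 'b'), add 'ab' as idx 3
Step 4: w='b' (idx 2), next='b' -> output (2, 'b'), add 'bb' as idx 4
Step 5: w='ab' (idx 3), next='b' -> output (3, 'b'), add 'abb' as idx 5
Step 6: w='b' (idx 2), next='a' -> output (2, 'a'), add 'ba' as idx 6
Step 7: w='ab' (idx 3), end of input -> output (3, '')


Encoded: [(0, 'a'), (0, 'b'), (1, 'b'), (2, 'b'), (3, 'b'), (2, 'a'), (3, '')]


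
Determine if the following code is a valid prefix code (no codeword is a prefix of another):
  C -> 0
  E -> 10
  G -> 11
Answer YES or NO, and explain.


Checking each pair (does one codeword prefix another?):
  C='0' vs E='10': no prefix
  C='0' vs G='11': no prefix
  E='10' vs C='0': no prefix
  E='10' vs G='11': no prefix
  G='11' vs C='0': no prefix
  G='11' vs E='10': no prefix
No violation found over all pairs.

YES -- this is a valid prefix code. No codeword is a prefix of any other codeword.


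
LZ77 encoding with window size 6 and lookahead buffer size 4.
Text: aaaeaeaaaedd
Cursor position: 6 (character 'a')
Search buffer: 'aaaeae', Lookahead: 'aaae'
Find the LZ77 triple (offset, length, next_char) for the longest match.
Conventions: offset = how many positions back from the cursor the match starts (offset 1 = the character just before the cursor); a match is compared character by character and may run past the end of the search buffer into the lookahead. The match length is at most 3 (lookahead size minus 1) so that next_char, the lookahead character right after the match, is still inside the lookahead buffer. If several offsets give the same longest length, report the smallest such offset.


Try each offset into the search buffer:
  offset=1 (pos 5, char 'e'): match length 0
  offset=2 (pos 4, char 'a'): match length 1
  offset=3 (pos 3, char 'e'): match length 0
  offset=4 (pos 2, char 'a'): match length 1
  offset=5 (pos 1, char 'a'): match length 2
  offset=6 (pos 0, char 'a'): match length 3
Longest match has length 3 at offset 6.
next_char = character at position 6 + 3 = 9 -> 'e'

Best match: offset=6, length=3 (matching 'aaa' starting at position 0)
LZ77 triple: (6, 3, 'e')


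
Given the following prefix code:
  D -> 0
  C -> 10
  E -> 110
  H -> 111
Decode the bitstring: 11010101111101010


Decoding step by step:
Bits 110 -> E
Bits 10 -> C
Bits 10 -> C
Bits 111 -> H
Bits 110 -> E
Bits 10 -> C
Bits 10 -> C


Decoded message: ECCHECC


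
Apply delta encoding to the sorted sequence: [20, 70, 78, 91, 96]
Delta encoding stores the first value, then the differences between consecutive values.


First value: 20
Deltas:
  70 - 20 = 50
  78 - 70 = 8
  91 - 78 = 13
  96 - 91 = 5


Delta encoded: [20, 50, 8, 13, 5]


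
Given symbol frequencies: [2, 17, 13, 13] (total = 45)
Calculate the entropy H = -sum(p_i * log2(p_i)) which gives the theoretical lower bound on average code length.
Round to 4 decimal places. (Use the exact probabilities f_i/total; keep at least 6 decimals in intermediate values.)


Per-symbol terms -p_i * log2(p_i) with p_i = f_i/45:
  p = 2/45 = 0.044444: log2(p) = -4.491853, -p*log2(p) = 0.199638
  p = 17/45 = 0.377778: log2(p) = -1.404390, -p*log2(p) = 0.530547
  p = 13/45 = 0.288889: log2(p) = -1.791413, -p*log2(p) = 0.517519
  p = 13/45 = 0.288889: log2(p) = -1.791413, -p*log2(p) = 0.517519
H = 0.199638 + 0.530547 + 0.517519 + 0.517519 = 1.765223

H = 1.7652 bits/symbol


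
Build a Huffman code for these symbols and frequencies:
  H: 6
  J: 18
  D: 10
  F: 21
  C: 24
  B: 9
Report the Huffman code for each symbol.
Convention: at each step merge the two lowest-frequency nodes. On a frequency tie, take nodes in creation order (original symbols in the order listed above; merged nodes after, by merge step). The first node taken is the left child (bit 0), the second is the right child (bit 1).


Huffman tree construction:
Step 1: Merge H(6) + B(9) = 15
Step 2: Merge D(10) + (H+B)(15) = 25
Step 3: Merge J(18) + F(21) = 39
Step 4: Merge C(24) + (D+(H+B))(25) = 49
Step 5: Merge (J+F)(39) + (C+(D+(H+B)))(49) = 88
Read each symbol's code off the tree from the root (left child = 0, right child = 1).

Codes:
  H: 1110 (length 4)
  J: 00 (length 2)
  D: 110 (length 3)
  F: 01 (length 2)
  C: 10 (length 2)
  B: 1111 (length 4)
Average code length: 216/88 = 2.4545 bits/symbol


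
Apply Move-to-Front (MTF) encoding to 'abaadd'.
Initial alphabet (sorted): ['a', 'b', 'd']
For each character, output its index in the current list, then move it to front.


MTF encoding:
'a': index 0 in ['a', 'b', 'd'] -> ['a', 'b', 'd']
'b': index 1 in ['a', 'b', 'd'] -> ['b', 'a', 'd']
'a': index 1 in ['b', 'a', 'd'] -> ['a', 'b', 'd']
'a': index 0 in ['a', 'b', 'd'] -> ['a', 'b', 'd']
'd': index 2 in ['a', 'b', 'd'] -> ['d', 'a', 'b']
'd': index 0 in ['d', 'a', 'b'] -> ['d', 'a', 'b']


Output: [0, 1, 1, 0, 2, 0]


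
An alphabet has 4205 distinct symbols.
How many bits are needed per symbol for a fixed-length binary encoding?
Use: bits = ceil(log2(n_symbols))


log2(4205) = 12.0379
Bracket: 2^12 = 4096 < 4205 <= 2^13 = 8192
So ceil(log2(4205)) = 13

bits = ceil(log2(4205)) = ceil(12.0379) = 13 bits


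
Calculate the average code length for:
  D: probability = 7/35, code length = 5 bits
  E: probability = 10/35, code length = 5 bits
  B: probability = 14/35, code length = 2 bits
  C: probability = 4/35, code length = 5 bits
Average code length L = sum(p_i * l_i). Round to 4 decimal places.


Weighted contributions p_i * l_i:
  D: (7/35) * 5 = 35/35
  E: (10/35) * 5 = 50/35
  B: (14/35) * 2 = 28/35
  C: (4/35) * 5 = 20/35
Sum = (35 + 50 + 28 + 20)/35 = 133/35

L = 133/35 = 3.8000 bits/symbol


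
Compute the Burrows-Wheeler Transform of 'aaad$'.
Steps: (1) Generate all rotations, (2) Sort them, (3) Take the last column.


Rotations (sorted):
  0: $aaad -> last char: d
  1: aaad$ -> last char: $
  2: aad$a -> last char: a
  3: ad$aa -> last char: a
  4: d$aaa -> last char: a


BWT = d$aaa


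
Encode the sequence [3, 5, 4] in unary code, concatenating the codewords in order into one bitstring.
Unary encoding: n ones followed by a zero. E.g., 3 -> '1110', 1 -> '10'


Encode each number as n ones followed by a terminating 0:
  3 -> 1110 (4 bits)
  5 -> 111110 (6 bits)
  4 -> 11110 (5 bits)
Total length = 4 + 6 + 5 = 15 bits.

Unary([3, 5, 4]) = 111011111011110 (15 bits)


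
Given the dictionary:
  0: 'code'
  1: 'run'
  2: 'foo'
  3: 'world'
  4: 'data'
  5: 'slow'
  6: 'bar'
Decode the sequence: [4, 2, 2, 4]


Look up each index in the dictionary:
  4 -> 'data'
  2 -> 'foo'
  2 -> 'foo'
  4 -> 'data'

Decoded: "data foo foo data"


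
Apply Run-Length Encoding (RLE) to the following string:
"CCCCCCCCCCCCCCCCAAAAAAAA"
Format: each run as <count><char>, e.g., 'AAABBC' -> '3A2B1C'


Scanning runs left to right:
  i=0: run of 'C' x 16 -> '16C'
  i=16: run of 'A' x 8 -> '8A'

RLE = 16C8A


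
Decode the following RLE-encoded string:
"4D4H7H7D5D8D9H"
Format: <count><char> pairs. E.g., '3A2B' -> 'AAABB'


Expanding each <count><char> pair:
  4D -> 'DDDD'
  4H -> 'HHHH'
  7H -> 'HHHHHHH'
  7D -> 'DDDDDDD'
  5D -> 'DDDDD'
  8D -> 'DDDDDDDD'
  9H -> 'HHHHHHHHH'

Decoded = DDDDHHHHHHHHHHHDDDDDDDDDDDDDDDDDDDDHHHHHHHHH


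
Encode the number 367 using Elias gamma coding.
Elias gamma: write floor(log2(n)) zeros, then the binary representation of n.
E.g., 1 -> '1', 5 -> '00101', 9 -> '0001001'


num_bits = floor(log2(367)) + 1 = 9
leading_zeros = num_bits - 1 = 8
binary(367) = 101101111

Elias gamma(367) = '00000000' + '101101111' = 00000000101101111 (17 bits)


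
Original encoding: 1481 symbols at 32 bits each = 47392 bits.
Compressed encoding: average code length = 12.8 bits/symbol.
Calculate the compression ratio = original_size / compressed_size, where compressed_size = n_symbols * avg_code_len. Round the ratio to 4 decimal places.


original_size = n_symbols * orig_bits = 1481 * 32 = 47392 bits
compressed_size = n_symbols * avg_code_len = 1481 * 12.8 = 18956.8 bits
ratio = original_size / compressed_size = 47392 / 18956.8 = 2.5

Compression ratio = 2.5


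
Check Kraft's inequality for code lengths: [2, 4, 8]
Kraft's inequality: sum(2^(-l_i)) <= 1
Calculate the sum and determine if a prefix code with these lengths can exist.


Sum = 2^(-2) + 2^(-4) + 2^(-8)
    = 0.25 + 0.0625 + 0.00390625
    = 81/256 = 0.31640625
Since 0.31640625 <= 1, Kraft's inequality IS satisfied.
A prefix code with these lengths CAN exist.

Kraft sum = 0.31640625. Satisfied.


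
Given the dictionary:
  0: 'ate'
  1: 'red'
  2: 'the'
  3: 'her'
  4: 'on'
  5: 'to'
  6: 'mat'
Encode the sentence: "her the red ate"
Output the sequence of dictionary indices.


Look up each word in the dictionary:
  'her' -> 3
  'the' -> 2
  'red' -> 1
  'ate' -> 0

Encoded: [3, 2, 1, 0]


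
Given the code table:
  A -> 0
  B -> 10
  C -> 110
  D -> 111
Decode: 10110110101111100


Decoding:
10 -> B
110 -> C
110 -> C
10 -> B
111 -> D
110 -> C
0 -> A


Result: BCCBDCA


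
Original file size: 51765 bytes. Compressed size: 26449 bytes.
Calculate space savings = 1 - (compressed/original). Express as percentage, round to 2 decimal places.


ratio = compressed/original = 26449/51765 = 0.510944
savings = 1 - ratio = 1 - 0.510944 = 0.489056
as a percentage: 0.489056 * 100 = 48.91%

Space savings = 1 - 26449/51765 = 48.91%


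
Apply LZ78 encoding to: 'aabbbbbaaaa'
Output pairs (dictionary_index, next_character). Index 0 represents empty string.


LZ78 encoding steps:
Dictionary: {0: ''}
Step 1: w='' (idx 0), next='a' -> output (0, 'a'), add 'a' as idx 1
Step 2: w='a' (idx 1), next='b' -> output (1, 'b'), add 'ab' as idx 2
Step 3: w='' (idx 0), next='b' -> output (0, 'b'), add 'b' as idx 3
Step 4: w='b' (idx 3), next='b' -> output (3, 'b'), add 'bb' as idx 4
Step 5: w='b' (idx 3), next='a' -> output (3, 'a'), add 'ba' as idx 5
Step 6: w='a' (idx 1), next='a' -> output (1, 'a'), add 'aa' as idx 6
Step 7: w='a' (idx 1), end of input -> output (1, '')


Encoded: [(0, 'a'), (1, 'b'), (0, 'b'), (3, 'b'), (3, 'a'), (1, 'a'), (1, '')]


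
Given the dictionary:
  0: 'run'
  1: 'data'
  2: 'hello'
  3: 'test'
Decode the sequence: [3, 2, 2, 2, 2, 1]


Look up each index in the dictionary:
  3 -> 'test'
  2 -> 'hello'
  2 -> 'hello'
  2 -> 'hello'
  2 -> 'hello'
  1 -> 'data'

Decoded: "test hello hello hello hello data"


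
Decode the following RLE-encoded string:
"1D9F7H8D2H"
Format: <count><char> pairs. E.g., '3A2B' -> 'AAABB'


Expanding each <count><char> pair:
  1D -> 'D'
  9F -> 'FFFFFFFFF'
  7H -> 'HHHHHHH'
  8D -> 'DDDDDDDD'
  2H -> 'HH'

Decoded = DFFFFFFFFFHHHHHHHDDDDDDDDHH


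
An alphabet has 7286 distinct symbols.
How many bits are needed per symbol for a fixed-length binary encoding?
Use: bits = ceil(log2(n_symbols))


log2(7286) = 12.8309
Bracket: 2^12 = 4096 < 7286 <= 2^13 = 8192
So ceil(log2(7286)) = 13

bits = ceil(log2(7286)) = ceil(12.8309) = 13 bits


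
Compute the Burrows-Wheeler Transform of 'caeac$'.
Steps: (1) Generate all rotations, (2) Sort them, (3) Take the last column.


Rotations (sorted):
  0: $caeac -> last char: c
  1: ac$cae -> last char: e
  2: aeac$c -> last char: c
  3: c$caea -> last char: a
  4: caeac$ -> last char: $
  5: eac$ca -> last char: a


BWT = ceca$a


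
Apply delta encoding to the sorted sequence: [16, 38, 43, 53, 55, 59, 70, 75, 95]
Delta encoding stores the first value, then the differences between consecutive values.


First value: 16
Deltas:
  38 - 16 = 22
  43 - 38 = 5
  53 - 43 = 10
  55 - 53 = 2
  59 - 55 = 4
  70 - 59 = 11
  75 - 70 = 5
  95 - 75 = 20


Delta encoded: [16, 22, 5, 10, 2, 4, 11, 5, 20]


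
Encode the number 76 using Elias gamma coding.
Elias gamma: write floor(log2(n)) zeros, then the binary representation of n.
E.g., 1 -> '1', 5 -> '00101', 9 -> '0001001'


num_bits = floor(log2(76)) + 1 = 7
leading_zeros = num_bits - 1 = 6
binary(76) = 1001100

Elias gamma(76) = '000000' + '1001100' = 0000001001100 (13 bits)


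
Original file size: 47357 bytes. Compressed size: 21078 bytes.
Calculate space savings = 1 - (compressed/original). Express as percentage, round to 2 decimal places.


ratio = compressed/original = 21078/47357 = 0.445087
savings = 1 - ratio = 1 - 0.445087 = 0.554913
as a percentage: 0.554913 * 100 = 55.49%

Space savings = 1 - 21078/47357 = 55.49%


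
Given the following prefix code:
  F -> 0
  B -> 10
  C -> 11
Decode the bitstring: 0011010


Decoding step by step:
Bits 0 -> F
Bits 0 -> F
Bits 11 -> C
Bits 0 -> F
Bits 10 -> B


Decoded message: FFCFB


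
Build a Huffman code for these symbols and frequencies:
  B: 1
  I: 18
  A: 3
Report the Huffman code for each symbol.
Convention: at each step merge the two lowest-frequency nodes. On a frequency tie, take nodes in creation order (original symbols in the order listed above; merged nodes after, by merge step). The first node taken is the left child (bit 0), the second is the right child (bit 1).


Huffman tree construction:
Step 1: Merge B(1) + A(3) = 4
Step 2: Merge (B+A)(4) + I(18) = 22
Read each symbol's code off the tree from the root (left child = 0, right child = 1).

Codes:
  B: 00 (length 2)
  I: 1 (length 1)
  A: 01 (length 2)
Average code length: 26/22 = 1.1818 bits/symbol


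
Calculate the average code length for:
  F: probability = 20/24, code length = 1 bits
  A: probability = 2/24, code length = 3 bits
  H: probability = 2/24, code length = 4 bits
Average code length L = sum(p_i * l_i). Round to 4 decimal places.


Weighted contributions p_i * l_i:
  F: (20/24) * 1 = 20/24
  A: (2/24) * 3 = 6/24
  H: (2/24) * 4 = 8/24
Sum = (20 + 6 + 8)/24 = 34/24

L = 34/24 = 1.4167 bits/symbol


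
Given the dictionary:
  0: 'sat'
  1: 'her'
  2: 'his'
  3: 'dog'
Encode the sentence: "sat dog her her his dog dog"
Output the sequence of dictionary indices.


Look up each word in the dictionary:
  'sat' -> 0
  'dog' -> 3
  'her' -> 1
  'her' -> 1
  'his' -> 2
  'dog' -> 3
  'dog' -> 3

Encoded: [0, 3, 1, 1, 2, 3, 3]


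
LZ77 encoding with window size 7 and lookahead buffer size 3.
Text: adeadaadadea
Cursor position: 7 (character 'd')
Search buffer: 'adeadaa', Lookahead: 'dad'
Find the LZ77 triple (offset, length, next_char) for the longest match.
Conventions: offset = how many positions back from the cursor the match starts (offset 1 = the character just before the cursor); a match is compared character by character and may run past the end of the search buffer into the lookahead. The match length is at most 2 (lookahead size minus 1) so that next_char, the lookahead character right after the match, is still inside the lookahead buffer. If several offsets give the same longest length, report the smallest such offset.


Try each offset into the search buffer:
  offset=1 (pos 6, char 'a'): match length 0
  offset=2 (pos 5, char 'a'): match length 0
  offset=3 (pos 4, char 'd'): match length 2
  offset=4 (pos 3, char 'a'): match length 0
  offset=5 (pos 2, char 'e'): match length 0
  offset=6 (pos 1, char 'd'): match length 1
  offset=7 (pos 0, char 'a'): match length 0
Longest match has length 2 at offset 3.
next_char = character at position 7 + 2 = 9 -> 'd'

Best match: offset=3, length=2 (matching 'da' starting at position 4)
LZ77 triple: (3, 2, 'd')


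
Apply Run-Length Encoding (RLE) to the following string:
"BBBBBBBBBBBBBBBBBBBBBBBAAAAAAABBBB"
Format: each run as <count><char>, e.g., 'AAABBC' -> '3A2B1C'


Scanning runs left to right:
  i=0: run of 'B' x 23 -> '23B'
  i=23: run of 'A' x 7 -> '7A'
  i=30: run of 'B' x 4 -> '4B'

RLE = 23B7A4B


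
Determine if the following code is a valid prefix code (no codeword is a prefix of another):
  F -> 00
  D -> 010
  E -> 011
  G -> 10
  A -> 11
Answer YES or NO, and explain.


Checking each pair (does one codeword prefix another?):
  F='00' vs D='010': no prefix
  F='00' vs E='011': no prefix
  F='00' vs G='10': no prefix
  F='00' vs A='11': no prefix
  D='010' vs F='00': no prefix
  D='010' vs E='011': no prefix
  D='010' vs G='10': no prefix
  D='010' vs A='11': no prefix
  E='011' vs F='00': no prefix
  E='011' vs D='010': no prefix
  E='011' vs G='10': no prefix
  E='011' vs A='11': no prefix
  G='10' vs F='00': no prefix
  G='10' vs D='010': no prefix
  G='10' vs E='011': no prefix
  G='10' vs A='11': no prefix
  A='11' vs F='00': no prefix
  A='11' vs D='010': no prefix
  A='11' vs E='011': no prefix
  A='11' vs G='10': no prefix
No violation found over all pairs.

YES -- this is a valid prefix code. No codeword is a prefix of any other codeword.


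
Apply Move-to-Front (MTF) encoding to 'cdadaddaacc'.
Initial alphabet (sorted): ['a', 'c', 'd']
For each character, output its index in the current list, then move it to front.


MTF encoding:
'c': index 1 in ['a', 'c', 'd'] -> ['c', 'a', 'd']
'd': index 2 in ['c', 'a', 'd'] -> ['d', 'c', 'a']
'a': index 2 in ['d', 'c', 'a'] -> ['a', 'd', 'c']
'd': index 1 in ['a', 'd', 'c'] -> ['d', 'a', 'c']
'a': index 1 in ['d', 'a', 'c'] -> ['a', 'd', 'c']
'd': index 1 in ['a', 'd', 'c'] -> ['d', 'a', 'c']
'd': index 0 in ['d', 'a', 'c'] -> ['d', 'a', 'c']
'a': index 1 in ['d', 'a', 'c'] -> ['a', 'd', 'c']
'a': index 0 in ['a', 'd', 'c'] -> ['a', 'd', 'c']
'c': index 2 in ['a', 'd', 'c'] -> ['c', 'a', 'd']
'c': index 0 in ['c', 'a', 'd'] -> ['c', 'a', 'd']


Output: [1, 2, 2, 1, 1, 1, 0, 1, 0, 2, 0]


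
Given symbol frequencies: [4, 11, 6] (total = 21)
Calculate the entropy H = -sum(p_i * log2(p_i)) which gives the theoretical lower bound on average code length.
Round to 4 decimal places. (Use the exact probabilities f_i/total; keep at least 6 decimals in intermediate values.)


Per-symbol terms -p_i * log2(p_i) with p_i = f_i/21:
  p = 4/21 = 0.190476: log2(p) = -2.392317, -p*log2(p) = 0.455680
  p = 11/21 = 0.523810: log2(p) = -0.932886, -p*log2(p) = 0.488654
  p = 6/21 = 0.285714: log2(p) = -1.807355, -p*log2(p) = 0.516387
H = 0.455680 + 0.488654 + 0.516387 = 1.460721

H = 1.4607 bits/symbol


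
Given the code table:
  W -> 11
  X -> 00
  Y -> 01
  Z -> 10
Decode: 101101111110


Decoding:
10 -> Z
11 -> W
01 -> Y
11 -> W
11 -> W
10 -> Z


Result: ZWYWWZ


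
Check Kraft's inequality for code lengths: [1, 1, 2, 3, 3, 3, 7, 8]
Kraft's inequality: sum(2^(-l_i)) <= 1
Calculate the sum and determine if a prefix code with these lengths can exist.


Sum = 2^(-1) + 2^(-1) + 2^(-2) + 2^(-3) + 2^(-3) + 2^(-3) + 2^(-7) + 2^(-8)
    = 0.5 + 0.5 + 0.25 + 0.125 + 0.125 + 0.125 + 0.0078125 + 0.00390625
    = 419/256 = 1.63671875
Since 1.63671875 > 1, Kraft's inequality is NOT satisfied.
A prefix code with these lengths CANNOT exist.

Kraft sum = 1.63671875. Not satisfied.


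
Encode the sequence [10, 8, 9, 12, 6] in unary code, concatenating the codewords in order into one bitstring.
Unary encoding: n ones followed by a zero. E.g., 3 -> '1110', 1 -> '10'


Encode each number as n ones followed by a terminating 0:
  10 -> 11111111110 (11 bits)
  8 -> 111111110 (9 bits)
  9 -> 1111111110 (10 bits)
  12 -> 1111111111110 (13 bits)
  6 -> 1111110 (7 bits)
Total length = 11 + 9 + 10 + 13 + 7 = 50 bits.

Unary([10, 8, 9, 12, 6]) = 11111111110111111110111111111011111111111101111110 (50 bits)


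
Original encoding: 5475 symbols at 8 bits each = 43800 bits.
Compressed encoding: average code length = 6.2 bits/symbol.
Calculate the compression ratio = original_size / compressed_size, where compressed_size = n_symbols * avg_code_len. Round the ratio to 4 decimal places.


original_size = n_symbols * orig_bits = 5475 * 8 = 43800 bits
compressed_size = n_symbols * avg_code_len = 5475 * 6.2 = 33945.0 bits
ratio = original_size / compressed_size = 43800 / 33945.0 = 1.2903

Compression ratio = 1.2903


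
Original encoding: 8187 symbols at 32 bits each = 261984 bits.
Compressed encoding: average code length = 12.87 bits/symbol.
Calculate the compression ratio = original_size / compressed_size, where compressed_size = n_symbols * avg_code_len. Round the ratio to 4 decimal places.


original_size = n_symbols * orig_bits = 8187 * 32 = 261984 bits
compressed_size = n_symbols * avg_code_len = 8187 * 12.87 = 105366.69 bits
ratio = original_size / compressed_size = 261984 / 105366.69 = 2.4864

Compression ratio = 2.4864


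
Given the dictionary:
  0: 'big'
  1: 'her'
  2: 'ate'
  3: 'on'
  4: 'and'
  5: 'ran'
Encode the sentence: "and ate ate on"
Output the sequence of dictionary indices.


Look up each word in the dictionary:
  'and' -> 4
  'ate' -> 2
  'ate' -> 2
  'on' -> 3

Encoded: [4, 2, 2, 3]


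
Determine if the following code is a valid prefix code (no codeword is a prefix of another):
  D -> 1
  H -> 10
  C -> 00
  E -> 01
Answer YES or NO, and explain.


Checking each pair (does one codeword prefix another?):
  D='1' vs H='10': prefix -- VIOLATION

NO -- this is NOT a valid prefix code. D (1) is a prefix of H (10).


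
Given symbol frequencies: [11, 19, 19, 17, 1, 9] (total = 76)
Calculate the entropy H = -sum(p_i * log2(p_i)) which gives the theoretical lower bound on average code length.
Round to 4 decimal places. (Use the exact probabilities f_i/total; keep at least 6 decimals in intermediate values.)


Per-symbol terms -p_i * log2(p_i) with p_i = f_i/76:
  p = 11/76 = 0.144737: log2(p) = -2.788496, -p*log2(p) = 0.403598
  p = 19/76 = 0.250000: log2(p) = -2.000000, -p*log2(p) = 0.500000
  p = 19/76 = 0.250000: log2(p) = -2.000000, -p*log2(p) = 0.500000
  p = 17/76 = 0.223684: log2(p) = -2.160465, -p*log2(p) = 0.483262
  p = 1/76 = 0.013158: log2(p) = -6.247928, -p*log2(p) = 0.082210
  p = 9/76 = 0.118421: log2(p) = -3.078003, -p*log2(p) = 0.364500
H = 0.403598 + 0.500000 + 0.500000 + 0.483262 + 0.082210 + 0.364500 = 2.333570

H = 2.3336 bits/symbol


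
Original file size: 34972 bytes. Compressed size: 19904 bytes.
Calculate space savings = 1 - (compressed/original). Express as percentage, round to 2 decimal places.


ratio = compressed/original = 19904/34972 = 0.569141
savings = 1 - ratio = 1 - 0.569141 = 0.430859
as a percentage: 0.430859 * 100 = 43.09%

Space savings = 1 - 19904/34972 = 43.09%


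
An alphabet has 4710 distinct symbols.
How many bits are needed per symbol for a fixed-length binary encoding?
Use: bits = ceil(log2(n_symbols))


log2(4710) = 12.2015
Bracket: 2^12 = 4096 < 4710 <= 2^13 = 8192
So ceil(log2(4710)) = 13

bits = ceil(log2(4710)) = ceil(12.2015) = 13 bits
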